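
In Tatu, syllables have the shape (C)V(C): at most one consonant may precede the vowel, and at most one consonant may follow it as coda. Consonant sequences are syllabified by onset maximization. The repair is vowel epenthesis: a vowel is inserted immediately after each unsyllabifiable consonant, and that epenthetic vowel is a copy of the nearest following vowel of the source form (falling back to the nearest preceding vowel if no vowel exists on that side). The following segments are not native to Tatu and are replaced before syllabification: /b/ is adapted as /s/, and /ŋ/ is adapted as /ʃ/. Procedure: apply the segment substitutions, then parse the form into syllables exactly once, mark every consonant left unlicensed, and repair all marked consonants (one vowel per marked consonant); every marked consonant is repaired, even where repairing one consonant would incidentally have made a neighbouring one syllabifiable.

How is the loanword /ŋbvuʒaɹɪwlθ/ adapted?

Substitution: /ŋ/ → /ʃ/, /b/ → /s/, giving /ʃsvuʒaɹɪwlθ/.
The consonants /ʃ/, /s/, /l/, /θ/ cannot be parsed into a legal (C)V(C) syllable (at most one coda consonant is licensed; onsets are limited to one consonant).
Epenthesis after each stranded consonant: /ʃ/ → /ʃu/, /s/ → /su/, /l/ → /lɪ/, /θ/ → /θɪ/.

ʃusuvuʒaɹɪwlɪθɪ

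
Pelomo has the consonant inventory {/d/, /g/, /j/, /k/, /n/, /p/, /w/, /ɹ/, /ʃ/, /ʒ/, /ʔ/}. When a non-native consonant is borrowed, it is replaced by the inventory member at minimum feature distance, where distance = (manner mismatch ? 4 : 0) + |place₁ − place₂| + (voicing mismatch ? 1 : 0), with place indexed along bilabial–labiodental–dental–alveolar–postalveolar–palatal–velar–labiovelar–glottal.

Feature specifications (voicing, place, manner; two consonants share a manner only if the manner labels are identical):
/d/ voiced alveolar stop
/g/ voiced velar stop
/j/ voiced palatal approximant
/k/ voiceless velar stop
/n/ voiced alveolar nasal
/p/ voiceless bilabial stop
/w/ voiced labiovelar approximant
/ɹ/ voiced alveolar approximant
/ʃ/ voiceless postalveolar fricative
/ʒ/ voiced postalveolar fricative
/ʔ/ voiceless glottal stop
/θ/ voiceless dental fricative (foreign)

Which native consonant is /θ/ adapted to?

/ʃ/ is closest: same manner (fricative), place distance 2 (dental→postalveolar), same voicing; total 2. Next closest is /ʒ/ at distance 3.

ʃ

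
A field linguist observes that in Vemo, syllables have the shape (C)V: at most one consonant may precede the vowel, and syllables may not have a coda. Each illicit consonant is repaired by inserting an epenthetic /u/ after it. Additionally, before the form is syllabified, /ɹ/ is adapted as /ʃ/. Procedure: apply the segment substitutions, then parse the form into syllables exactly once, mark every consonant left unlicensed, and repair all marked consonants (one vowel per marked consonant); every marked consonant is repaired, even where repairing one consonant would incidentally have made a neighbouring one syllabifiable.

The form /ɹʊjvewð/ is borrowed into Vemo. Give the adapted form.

Substitution: /ɹ/ → /ʃ/, giving /ʃʊjvewð/.
Syllabifying with onset maximization leaves /j/, /w/, /ð/ stranded (no codas are permitted; onsets are limited to one consonant).
Epenthesis after each stranded consonant: /j/ → /ju/, /w/ → /wu/, /ð/ → /ðu/.

ʃʊjuvewuðu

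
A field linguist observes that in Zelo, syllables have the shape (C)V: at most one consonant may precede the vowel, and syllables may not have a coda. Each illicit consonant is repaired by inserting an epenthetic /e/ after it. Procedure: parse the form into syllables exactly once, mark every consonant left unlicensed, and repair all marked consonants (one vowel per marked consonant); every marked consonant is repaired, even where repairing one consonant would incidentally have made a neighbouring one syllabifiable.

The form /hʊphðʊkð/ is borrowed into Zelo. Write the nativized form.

hʊpeheðʊkeðe

Under (C)V, the unsyllabifiable consonants are /p/, /h/, /k/, /ð/ (no codas are permitted; onsets are limited to one consonant).
Each unlicensed consonant becomes the onset of a new syllable: /p/ → /pe/, /h/ → /he/, /k/ → /ke/, /ð/ → /ðe/.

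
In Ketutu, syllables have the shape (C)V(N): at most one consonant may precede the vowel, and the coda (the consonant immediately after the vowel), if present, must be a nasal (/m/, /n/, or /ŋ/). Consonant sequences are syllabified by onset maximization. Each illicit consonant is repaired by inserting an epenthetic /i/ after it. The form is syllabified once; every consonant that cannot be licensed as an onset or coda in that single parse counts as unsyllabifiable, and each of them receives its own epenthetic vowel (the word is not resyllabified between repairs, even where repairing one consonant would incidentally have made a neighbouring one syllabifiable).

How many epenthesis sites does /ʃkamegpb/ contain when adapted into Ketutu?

4

The unsyllabifiable consonants are /ʃ/, /g/, /p/, /b/; each receives one epenthetic vowel.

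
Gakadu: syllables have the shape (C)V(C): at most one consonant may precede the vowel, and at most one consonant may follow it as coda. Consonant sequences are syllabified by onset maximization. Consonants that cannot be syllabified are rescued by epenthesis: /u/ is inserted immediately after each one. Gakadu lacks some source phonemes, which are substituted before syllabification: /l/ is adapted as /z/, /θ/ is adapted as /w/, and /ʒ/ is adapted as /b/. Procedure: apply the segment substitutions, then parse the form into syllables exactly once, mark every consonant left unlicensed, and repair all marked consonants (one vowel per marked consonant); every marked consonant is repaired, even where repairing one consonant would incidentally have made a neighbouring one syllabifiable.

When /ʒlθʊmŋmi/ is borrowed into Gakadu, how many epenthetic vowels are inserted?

After substitution the input is /bzwʊmŋmi/.
The unsyllabifiable consonants are /b/, /z/, /ŋ/; each receives one epenthetic vowel.

3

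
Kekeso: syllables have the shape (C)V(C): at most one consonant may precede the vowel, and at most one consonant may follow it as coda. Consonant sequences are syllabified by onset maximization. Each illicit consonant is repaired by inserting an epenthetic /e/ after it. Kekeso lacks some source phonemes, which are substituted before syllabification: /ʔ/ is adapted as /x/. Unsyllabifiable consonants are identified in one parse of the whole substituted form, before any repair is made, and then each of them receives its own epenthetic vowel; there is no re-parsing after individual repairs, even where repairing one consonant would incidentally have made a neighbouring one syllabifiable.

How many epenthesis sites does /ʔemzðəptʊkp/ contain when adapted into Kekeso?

After substitution the input is /xemzðəptʊkp/.
The unsyllabifiable consonants are /z/, /p/; each receives one epenthetic vowel.

2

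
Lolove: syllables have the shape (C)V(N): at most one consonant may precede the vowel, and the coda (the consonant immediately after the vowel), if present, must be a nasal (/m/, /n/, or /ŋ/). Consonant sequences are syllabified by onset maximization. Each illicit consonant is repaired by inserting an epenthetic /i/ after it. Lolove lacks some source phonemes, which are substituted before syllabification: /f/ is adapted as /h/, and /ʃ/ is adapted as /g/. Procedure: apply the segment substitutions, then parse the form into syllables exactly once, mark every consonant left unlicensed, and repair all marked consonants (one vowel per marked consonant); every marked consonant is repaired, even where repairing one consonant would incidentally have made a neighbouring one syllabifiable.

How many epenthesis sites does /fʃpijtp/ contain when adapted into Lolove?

5

After substitution the input is /hgpijtp/.
The unsyllabifiable consonants are /h/, /g/, /j/, /t/, /p/; each receives one epenthetic vowel.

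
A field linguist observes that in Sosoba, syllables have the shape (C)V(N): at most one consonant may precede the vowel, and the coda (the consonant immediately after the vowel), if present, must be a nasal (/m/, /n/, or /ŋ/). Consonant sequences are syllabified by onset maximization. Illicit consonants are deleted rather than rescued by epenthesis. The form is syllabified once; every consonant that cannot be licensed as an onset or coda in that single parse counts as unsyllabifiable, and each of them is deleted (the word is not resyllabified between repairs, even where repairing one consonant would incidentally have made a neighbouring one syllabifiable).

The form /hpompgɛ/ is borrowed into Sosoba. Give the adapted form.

The consonants /h/, /p/ cannot be parsed into a legal (C)V(N) syllable (only a nasal (/m/, /n/, or /ŋ/) is licensed in coda position; onsets are limited to one consonant).
Each unlicensed consonant is deleted: /h/, /p/.

pomgɛ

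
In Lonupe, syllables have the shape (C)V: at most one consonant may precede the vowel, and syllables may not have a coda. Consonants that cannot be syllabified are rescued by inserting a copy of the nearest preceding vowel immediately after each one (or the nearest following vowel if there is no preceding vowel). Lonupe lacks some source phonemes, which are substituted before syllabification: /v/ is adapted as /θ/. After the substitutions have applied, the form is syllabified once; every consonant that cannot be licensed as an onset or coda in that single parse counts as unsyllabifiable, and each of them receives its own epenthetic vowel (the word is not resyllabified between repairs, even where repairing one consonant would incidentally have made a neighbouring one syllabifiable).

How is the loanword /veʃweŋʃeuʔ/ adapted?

θeʃeweŋeʃeuʔu

Substitution: /v/ → /θ/, giving /θeʃweŋʃeuʔ/.
Syllabifying with onset maximization leaves /ʃ/, /ŋ/, /ʔ/ stranded (no codas are permitted; onsets are limited to one consonant).
Each unlicensed consonant becomes the onset of a new syllable: /ʃ/ → /ʃe/, /ŋ/ → /ŋe/, /ʔ/ → /ʔu/.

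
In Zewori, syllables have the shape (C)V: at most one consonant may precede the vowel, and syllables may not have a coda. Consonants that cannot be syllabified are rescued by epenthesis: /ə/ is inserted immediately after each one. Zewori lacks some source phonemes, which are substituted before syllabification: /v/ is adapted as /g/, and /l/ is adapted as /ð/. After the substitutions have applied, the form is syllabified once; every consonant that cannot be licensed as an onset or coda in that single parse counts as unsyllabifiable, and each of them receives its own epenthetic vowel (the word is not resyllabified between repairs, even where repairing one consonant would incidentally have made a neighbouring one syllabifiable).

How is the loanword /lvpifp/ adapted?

ðəgəpifəpə

Substitution: /l/ → /ð/, /v/ → /g/, giving /ðgpifp/.
The consonants /ð/, /g/, /f/, /p/ cannot be parsed into a legal (C)V syllable (no codas are permitted; onsets are limited to one consonant).
Inserting the epenthetic vowel yields /ð/ → /ðə/, /g/ → /gə/, /f/ → /fə/, /p/ → /pə/.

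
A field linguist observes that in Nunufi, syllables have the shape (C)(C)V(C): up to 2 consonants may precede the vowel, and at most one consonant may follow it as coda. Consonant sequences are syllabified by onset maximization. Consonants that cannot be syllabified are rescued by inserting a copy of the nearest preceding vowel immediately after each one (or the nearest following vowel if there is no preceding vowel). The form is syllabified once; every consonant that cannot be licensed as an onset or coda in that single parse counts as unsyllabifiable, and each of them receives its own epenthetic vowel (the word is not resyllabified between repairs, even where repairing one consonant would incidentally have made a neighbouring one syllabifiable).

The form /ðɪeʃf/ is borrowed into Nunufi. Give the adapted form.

The consonants /f/ cannot be parsed into a legal (C)(C)V(C) syllable (at most one coda consonant is licensed; onsets may contain at most 2 consonants).
Each unlicensed consonant becomes the onset of a new syllable: /f/ → /fe/.

ðɪeʃfe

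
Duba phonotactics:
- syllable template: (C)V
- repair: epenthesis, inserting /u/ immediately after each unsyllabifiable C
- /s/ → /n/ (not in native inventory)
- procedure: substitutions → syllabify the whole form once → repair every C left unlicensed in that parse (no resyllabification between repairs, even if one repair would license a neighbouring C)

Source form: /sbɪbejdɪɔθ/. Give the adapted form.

nubɪbejudɪɔθu

Substitution: /s/ → /n/, giving /nbɪbejdɪɔθ/.
The consonants /n/, /j/, /θ/ cannot be parsed into a legal (C)V syllable (no codas are permitted; onsets are limited to one consonant).
Each unlicensed consonant becomes the onset of a new syllable: /n/ → /nu/, /j/ → /ju/, /θ/ → /θu/.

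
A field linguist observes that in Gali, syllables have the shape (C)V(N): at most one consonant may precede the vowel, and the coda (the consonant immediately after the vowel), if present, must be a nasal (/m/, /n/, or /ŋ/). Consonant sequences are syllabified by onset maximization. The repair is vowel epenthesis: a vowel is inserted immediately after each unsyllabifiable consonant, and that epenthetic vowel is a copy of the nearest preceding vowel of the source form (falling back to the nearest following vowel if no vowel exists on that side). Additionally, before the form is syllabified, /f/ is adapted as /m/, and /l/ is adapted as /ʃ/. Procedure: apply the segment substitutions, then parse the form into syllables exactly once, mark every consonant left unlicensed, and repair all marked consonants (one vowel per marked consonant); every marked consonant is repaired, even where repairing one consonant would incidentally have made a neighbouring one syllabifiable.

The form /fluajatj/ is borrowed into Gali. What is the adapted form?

Substitution: /f/ → /m/, /l/ → /ʃ/, giving /mʃuajatj/.
Under (C)V(N), the unsyllabifiable consonants are /m/, /t/, /j/ (only a nasal (/m/, /n/, or /ŋ/) is licensed in coda position; onsets are limited to one consonant).
Inserting the epenthetic vowel yields /m/ → /mu/, /t/ → /ta/, /j/ → /ja/.

muʃuajataja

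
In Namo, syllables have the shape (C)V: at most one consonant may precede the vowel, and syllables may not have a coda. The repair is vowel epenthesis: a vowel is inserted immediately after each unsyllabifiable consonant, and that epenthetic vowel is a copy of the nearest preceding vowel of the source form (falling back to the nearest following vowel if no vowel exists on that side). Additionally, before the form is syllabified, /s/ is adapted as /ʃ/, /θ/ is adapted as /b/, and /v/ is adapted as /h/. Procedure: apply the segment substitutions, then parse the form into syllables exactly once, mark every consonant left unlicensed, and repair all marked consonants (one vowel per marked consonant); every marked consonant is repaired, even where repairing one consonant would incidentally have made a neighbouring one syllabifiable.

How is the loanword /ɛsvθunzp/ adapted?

Substitution: /s/ → /ʃ/, /v/ → /h/, /θ/ → /b/, giving /ɛʃhbunzp/.
Syllabifying with onset maximization leaves /ʃ/, /h/, /n/, /z/, /p/ stranded (no codas are permitted; onsets are limited to one consonant).
Each unlicensed consonant becomes the onset of a new syllable: /ʃ/ → /ʃɛ/, /h/ → /hɛ/, /n/ → /nu/, /z/ → /zu/, /p/ → /pu/.

ɛʃɛhɛbunuzupu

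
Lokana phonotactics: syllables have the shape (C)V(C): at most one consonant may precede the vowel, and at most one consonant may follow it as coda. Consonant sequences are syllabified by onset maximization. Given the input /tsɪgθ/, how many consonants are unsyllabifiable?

The consonants /t/, /θ/ cannot be parsed into a legal (C)V(C) syllable (at most one coda consonant is licensed; onsets are limited to one consonant).

2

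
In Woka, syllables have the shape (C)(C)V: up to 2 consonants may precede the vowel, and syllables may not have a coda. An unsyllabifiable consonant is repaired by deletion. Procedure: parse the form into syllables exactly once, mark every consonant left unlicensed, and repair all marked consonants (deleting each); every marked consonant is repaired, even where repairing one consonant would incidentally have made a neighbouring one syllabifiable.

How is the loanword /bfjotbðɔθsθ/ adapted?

Syllabifying with onset maximization leaves /b/, /t/, /θ/, /s/, /θ/ stranded (no codas are permitted; onsets may contain at most 2 consonants).
Deleting the stranded consonants removes /b/, /t/, /θ/, /s/, /θ/.

fjobðɔ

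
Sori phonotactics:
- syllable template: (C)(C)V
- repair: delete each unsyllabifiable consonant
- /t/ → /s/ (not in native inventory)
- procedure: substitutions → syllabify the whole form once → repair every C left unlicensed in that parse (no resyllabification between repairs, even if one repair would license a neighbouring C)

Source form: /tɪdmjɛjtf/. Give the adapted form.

Substitution: /t/ → /s/, giving /sɪdmjɛjsf/.
The consonants /d/, /j/, /s/, /f/ cannot be parsed into a legal (C)(C)V syllable (no codas are permitted; onsets may contain at most 2 consonants).
Deletion applies to /d/, /j/, /s/, /f/.

sɪmjɛ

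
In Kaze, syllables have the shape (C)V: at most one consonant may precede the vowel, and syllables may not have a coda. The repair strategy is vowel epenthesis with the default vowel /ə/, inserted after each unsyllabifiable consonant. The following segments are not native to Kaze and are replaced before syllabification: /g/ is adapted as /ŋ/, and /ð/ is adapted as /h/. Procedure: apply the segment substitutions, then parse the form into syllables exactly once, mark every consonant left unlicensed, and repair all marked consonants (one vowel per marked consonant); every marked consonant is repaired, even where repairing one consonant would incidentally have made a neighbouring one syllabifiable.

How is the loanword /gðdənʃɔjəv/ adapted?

ŋəhədənəʃɔjəvə

Substitution: /g/ → /ŋ/, /ð/ → /h/, giving /ŋhdənʃɔjəv/.
Syllabifying with onset maximization leaves /ŋ/, /h/, /n/, /v/ stranded (no codas are permitted; onsets are limited to one consonant).
Each unlicensed consonant becomes the onset of a new syllable: /ŋ/ → /ŋə/, /h/ → /hə/, /n/ → /nə/, /v/ → /və/.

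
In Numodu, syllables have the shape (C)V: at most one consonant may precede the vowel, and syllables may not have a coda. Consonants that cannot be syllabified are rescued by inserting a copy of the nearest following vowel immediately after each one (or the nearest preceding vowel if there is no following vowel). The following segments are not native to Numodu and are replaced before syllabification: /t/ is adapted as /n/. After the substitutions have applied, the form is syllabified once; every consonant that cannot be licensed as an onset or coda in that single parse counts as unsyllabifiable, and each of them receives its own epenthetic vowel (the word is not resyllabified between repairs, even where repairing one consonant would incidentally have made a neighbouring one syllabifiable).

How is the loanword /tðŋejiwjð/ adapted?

Substitution: /t/ → /n/, giving /nðŋejiwjð/.
Syllabifying with onset maximization leaves /n/, /ð/, /w/, /j/, /ð/ stranded (no codas are permitted; onsets are limited to one consonant).
Each unlicensed consonant becomes the onset of a new syllable: /n/ → /ne/, /ð/ → /ðe/, /w/ → /wi/, /j/ → /ji/, /ð/ → /ði/.

neðeŋejiwijiði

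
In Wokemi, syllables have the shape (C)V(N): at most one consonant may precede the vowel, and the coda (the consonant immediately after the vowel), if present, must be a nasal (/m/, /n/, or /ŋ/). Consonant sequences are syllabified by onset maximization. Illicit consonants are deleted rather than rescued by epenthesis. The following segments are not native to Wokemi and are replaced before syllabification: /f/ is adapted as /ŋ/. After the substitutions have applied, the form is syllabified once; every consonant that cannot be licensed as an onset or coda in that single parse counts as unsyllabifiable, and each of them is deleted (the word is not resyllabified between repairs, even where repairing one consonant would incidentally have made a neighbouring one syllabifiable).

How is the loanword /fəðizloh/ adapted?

ŋəðilo

Substitution: /f/ → /ŋ/, giving /ŋəðizloh/.
The consonants /z/, /h/ cannot be parsed into a legal (C)V(N) syllable (only a nasal (/m/, /n/, or /ŋ/) is licensed in coda position; onsets are limited to one consonant).
Deleting the stranded consonants removes /z/, /h/.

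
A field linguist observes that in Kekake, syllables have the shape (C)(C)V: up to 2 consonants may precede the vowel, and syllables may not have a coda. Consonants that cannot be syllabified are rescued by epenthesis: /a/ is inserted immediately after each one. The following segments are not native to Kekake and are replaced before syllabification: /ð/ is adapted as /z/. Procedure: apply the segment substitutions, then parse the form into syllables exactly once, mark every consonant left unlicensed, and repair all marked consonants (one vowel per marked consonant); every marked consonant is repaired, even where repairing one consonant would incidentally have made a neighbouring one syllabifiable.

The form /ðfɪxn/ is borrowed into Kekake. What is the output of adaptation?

Substitution: /ð/ → /z/, giving /zfɪxn/.
The consonants /x/, /n/ cannot be parsed into a legal (C)(C)V syllable (no codas are permitted; onsets may contain at most 2 consonants).
Inserting the epenthetic vowel yields /x/ → /xa/, /n/ → /na/.

zfɪxana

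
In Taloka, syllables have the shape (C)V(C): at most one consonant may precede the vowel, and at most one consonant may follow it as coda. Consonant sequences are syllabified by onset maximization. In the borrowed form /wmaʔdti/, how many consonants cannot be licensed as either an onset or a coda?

The consonants /w/, /d/ cannot be parsed into a legal (C)V(C) syllable (at most one coda consonant is licensed; onsets are limited to one consonant).

2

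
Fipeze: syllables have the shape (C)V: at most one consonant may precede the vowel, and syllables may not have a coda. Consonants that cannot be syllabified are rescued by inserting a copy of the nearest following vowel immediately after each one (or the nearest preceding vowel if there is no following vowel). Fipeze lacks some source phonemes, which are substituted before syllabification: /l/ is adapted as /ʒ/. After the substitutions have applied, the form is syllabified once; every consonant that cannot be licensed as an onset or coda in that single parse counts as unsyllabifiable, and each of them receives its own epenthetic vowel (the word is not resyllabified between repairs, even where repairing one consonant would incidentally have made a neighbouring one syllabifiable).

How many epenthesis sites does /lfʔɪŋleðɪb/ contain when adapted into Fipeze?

4

After substitution the input is /ʒfʔɪŋʒeðɪb/.
The unsyllabifiable consonants are /ʒ/, /f/, /ŋ/, /b/; each receives one epenthetic vowel.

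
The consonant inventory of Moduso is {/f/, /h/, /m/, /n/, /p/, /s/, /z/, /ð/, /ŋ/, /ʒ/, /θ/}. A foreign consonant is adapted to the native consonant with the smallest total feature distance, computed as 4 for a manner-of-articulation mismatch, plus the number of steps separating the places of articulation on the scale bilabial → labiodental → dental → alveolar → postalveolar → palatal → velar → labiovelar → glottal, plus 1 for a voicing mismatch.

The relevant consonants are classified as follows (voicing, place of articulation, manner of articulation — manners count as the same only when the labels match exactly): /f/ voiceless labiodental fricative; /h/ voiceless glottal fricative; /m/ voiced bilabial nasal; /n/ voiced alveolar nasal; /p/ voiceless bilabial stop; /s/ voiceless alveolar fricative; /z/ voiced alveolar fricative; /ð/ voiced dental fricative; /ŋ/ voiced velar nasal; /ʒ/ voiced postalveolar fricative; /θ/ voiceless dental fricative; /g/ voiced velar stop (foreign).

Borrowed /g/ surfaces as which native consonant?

ŋ

/ŋ/ is closest: manner differs (stop→nasal, +4), place distance 0 (velar→velar), same voicing; total 4. Next closest is /ʒ/ at distance 6.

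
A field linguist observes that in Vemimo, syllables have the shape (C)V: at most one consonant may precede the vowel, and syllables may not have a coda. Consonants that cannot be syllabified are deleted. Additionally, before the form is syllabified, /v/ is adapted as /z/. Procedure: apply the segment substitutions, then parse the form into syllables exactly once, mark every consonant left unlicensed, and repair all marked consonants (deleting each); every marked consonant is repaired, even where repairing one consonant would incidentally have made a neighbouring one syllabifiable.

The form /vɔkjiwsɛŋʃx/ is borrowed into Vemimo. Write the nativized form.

zɔjisɛ

Substitution: /v/ → /z/, giving /zɔkjiwsɛŋʃx/.
The consonants /k/, /w/, /ŋ/, /ʃ/, /x/ cannot be parsed into a legal (C)V syllable (no codas are permitted; onsets are limited to one consonant).
Deleting the stranded consonants removes /k/, /w/, /ŋ/, /ʃ/, /x/.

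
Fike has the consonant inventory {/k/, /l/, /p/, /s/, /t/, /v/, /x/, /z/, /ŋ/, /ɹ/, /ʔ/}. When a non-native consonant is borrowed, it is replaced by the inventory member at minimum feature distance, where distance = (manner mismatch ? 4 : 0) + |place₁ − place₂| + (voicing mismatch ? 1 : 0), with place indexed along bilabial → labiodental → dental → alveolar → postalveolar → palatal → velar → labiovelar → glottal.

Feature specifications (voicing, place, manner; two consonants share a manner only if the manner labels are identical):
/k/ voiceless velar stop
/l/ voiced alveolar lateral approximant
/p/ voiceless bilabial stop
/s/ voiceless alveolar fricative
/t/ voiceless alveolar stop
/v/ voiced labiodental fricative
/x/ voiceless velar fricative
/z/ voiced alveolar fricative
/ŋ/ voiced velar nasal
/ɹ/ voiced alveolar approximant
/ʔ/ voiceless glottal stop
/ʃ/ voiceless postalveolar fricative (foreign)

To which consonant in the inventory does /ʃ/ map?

s

/s/ is closest: same manner (fricative), place distance 1 (postalveolar→alveolar), same voicing; total 1. Next closest is /x/ at distance 2.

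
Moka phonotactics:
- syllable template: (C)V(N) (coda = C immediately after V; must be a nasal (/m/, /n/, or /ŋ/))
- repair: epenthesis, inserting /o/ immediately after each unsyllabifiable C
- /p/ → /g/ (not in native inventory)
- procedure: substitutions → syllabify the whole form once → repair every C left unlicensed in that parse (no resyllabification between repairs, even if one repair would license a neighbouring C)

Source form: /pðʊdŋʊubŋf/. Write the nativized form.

Substitution: /p/ → /g/, giving /gðʊdŋʊubŋf/.
Syllabifying with onset maximization leaves /g/, /d/, /b/, /ŋ/, /f/ stranded (only a nasal (/m/, /n/, or /ŋ/) is licensed in coda position; onsets are limited to one consonant).
Inserting the epenthetic vowel yields /g/ → /go/, /d/ → /do/, /b/ → /bo/, /ŋ/ → /ŋo/, /f/ → /fo/.

goðʊdoŋʊuboŋofo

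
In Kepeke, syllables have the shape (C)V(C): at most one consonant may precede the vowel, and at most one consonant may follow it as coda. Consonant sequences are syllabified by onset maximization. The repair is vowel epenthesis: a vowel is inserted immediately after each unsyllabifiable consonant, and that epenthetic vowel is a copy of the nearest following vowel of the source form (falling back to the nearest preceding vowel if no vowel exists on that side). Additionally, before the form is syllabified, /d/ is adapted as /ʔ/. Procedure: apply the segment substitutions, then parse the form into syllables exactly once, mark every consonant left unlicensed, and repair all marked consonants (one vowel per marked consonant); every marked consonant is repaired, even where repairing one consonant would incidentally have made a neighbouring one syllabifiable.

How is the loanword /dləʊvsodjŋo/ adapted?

ʔələʊvsoʔjoŋo

Substitution: /d/ → /ʔ/, giving /ʔləʊvsoʔjŋo/.
Under (C)V(C), the unsyllabifiable consonants are /ʔ/, /j/ (at most one coda consonant is licensed; onsets are limited to one consonant).
Inserting the epenthetic vowel yields /ʔ/ → /ʔə/, /j/ → /jo/.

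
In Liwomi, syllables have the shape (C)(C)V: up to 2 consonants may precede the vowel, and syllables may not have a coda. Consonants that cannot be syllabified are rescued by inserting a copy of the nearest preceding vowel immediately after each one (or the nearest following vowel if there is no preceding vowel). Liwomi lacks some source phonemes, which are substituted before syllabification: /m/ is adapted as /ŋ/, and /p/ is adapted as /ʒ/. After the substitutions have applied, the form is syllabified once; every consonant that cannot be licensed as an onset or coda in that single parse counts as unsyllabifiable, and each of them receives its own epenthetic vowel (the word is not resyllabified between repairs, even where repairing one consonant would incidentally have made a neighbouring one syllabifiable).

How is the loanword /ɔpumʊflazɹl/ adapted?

ɔʒuŋʊflazaɹala

Substitution: /p/ → /ʒ/, /m/ → /ŋ/, giving /ɔʒuŋʊflazɹl/.
Syllabifying with onset maximization leaves /z/, /ɹ/, /l/ stranded (no codas are permitted; onsets may contain at most 2 consonants).
Inserting the epenthetic vowel yields /z/ → /za/, /ɹ/ → /ɹa/, /l/ → /la/.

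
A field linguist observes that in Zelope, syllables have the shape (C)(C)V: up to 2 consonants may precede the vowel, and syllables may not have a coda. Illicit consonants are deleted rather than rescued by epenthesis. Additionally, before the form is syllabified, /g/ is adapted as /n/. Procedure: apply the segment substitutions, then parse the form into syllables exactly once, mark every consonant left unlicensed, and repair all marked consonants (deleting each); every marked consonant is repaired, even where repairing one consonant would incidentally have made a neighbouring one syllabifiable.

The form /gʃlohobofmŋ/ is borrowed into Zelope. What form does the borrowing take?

Substitution: /g/ → /n/, giving /nʃlohobofmŋ/.
Syllabifying with onset maximization leaves /n/, /f/, /m/, /ŋ/ stranded (no codas are permitted; onsets may contain at most 2 consonants).
Deletion applies to /n/, /f/, /m/, /ŋ/.

ʃlohobo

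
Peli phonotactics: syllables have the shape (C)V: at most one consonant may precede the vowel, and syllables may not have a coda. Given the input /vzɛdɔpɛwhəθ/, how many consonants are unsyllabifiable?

3

Syllabifying with onset maximization leaves /v/, /w/, /θ/ stranded (no codas are permitted; onsets are limited to one consonant).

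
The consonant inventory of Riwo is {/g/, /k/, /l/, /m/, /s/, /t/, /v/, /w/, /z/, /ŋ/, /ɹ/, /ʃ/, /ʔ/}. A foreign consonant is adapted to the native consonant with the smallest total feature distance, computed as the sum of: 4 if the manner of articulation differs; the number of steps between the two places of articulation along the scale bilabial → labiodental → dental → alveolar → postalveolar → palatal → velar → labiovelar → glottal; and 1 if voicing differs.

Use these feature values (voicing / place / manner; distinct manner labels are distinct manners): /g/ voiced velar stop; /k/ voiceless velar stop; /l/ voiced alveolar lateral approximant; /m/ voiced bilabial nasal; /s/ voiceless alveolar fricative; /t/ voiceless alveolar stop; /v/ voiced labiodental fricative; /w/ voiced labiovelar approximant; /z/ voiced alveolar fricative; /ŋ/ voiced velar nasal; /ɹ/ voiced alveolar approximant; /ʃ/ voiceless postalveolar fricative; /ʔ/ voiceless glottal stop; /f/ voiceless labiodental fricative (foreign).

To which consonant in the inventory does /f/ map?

/v/ is closest: same manner (fricative), place distance 0 (labiodental→labiodental), voicing differs (+1); total 1. Next closest is /s/ at distance 2.

v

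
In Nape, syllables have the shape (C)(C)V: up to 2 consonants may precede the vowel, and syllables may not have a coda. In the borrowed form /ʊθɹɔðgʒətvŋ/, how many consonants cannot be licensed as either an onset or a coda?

Under (C)(C)V, the unsyllabifiable consonants are /ð/, /t/, /v/, /ŋ/ (no codas are permitted; onsets may contain at most 2 consonants).

4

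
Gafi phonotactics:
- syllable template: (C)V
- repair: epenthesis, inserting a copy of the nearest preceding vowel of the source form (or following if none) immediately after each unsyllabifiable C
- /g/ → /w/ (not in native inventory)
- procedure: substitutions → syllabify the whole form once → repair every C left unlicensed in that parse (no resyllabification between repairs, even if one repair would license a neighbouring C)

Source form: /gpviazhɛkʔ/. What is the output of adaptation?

Substitution: /g/ → /w/, giving /wpviazhɛkʔ/.
The consonants /w/, /p/, /z/, /k/, /ʔ/ cannot be parsed into a legal (C)V syllable (no codas are permitted; onsets are limited to one consonant).
Inserting the epenthetic vowel yields /w/ → /wi/, /p/ → /pi/, /z/ → /za/, /k/ → /kɛ/, /ʔ/ → /ʔɛ/.

wipiviazahɛkɛʔɛ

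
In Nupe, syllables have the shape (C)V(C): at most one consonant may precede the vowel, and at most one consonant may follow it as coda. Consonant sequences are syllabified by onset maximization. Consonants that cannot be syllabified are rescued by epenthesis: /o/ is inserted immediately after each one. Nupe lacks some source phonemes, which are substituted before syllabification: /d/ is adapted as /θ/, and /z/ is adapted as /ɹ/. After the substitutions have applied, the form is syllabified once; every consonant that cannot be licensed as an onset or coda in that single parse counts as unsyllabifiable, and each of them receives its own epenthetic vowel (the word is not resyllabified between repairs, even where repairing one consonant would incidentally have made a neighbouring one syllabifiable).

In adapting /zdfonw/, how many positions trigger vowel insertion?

3

After substitution the input is /ɹθfonw/.
The unsyllabifiable consonants are /ɹ/, /θ/, /w/; each receives one epenthetic vowel.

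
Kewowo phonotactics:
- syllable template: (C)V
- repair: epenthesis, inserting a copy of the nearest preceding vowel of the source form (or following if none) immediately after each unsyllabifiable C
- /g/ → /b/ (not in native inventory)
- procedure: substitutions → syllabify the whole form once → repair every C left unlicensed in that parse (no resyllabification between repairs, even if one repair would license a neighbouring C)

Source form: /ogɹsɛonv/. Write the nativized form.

Substitution: /g/ → /b/, giving /obɹsɛonv/.
Syllabifying with onset maximization leaves /b/, /ɹ/, /n/, /v/ stranded (no codas are permitted; onsets are limited to one consonant).
Inserting the epenthetic vowel yields /b/ → /bo/, /ɹ/ → /ɹo/, /n/ → /no/, /v/ → /vo/.

oboɹosɛonovo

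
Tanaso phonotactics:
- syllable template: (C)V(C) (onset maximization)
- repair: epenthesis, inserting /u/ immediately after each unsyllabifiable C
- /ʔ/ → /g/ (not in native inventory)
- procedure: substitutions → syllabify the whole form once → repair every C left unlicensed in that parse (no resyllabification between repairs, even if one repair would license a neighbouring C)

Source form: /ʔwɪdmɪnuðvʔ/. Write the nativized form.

Substitution: /ʔ/ → /g/, giving /gwɪdmɪnuðvg/.
The consonants /g/, /v/, /g/ cannot be parsed into a legal (C)V(C) syllable (at most one coda consonant is licensed; onsets are limited to one consonant).
Epenthesis after each stranded consonant: /g/ → /gu/, /v/ → /vu/, /g/ → /gu/.

guwɪdmɪnuðvugu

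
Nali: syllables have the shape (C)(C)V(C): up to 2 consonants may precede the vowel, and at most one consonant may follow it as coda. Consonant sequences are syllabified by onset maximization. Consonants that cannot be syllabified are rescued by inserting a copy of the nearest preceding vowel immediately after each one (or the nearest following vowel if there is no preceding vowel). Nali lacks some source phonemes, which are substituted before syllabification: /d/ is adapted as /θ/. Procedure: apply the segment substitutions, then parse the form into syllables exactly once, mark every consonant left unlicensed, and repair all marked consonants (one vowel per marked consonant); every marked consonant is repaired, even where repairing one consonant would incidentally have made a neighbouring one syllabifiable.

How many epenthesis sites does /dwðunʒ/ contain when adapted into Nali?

After substitution the input is /θwðunʒ/.
The unsyllabifiable consonants are /θ/, /ʒ/; each receives one epenthetic vowel.

2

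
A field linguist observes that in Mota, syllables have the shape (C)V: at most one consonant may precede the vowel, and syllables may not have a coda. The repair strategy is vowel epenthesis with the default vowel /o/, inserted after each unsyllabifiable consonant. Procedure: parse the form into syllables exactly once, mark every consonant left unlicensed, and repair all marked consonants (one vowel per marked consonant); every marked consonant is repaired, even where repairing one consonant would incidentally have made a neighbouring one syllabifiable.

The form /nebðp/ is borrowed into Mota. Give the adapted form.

neboðopo

Syllabifying with onset maximization leaves /b/, /ð/, /p/ stranded (no codas are permitted; onsets are limited to one consonant).
Each unlicensed consonant becomes the onset of a new syllable: /b/ → /bo/, /ð/ → /ðo/, /p/ → /po/.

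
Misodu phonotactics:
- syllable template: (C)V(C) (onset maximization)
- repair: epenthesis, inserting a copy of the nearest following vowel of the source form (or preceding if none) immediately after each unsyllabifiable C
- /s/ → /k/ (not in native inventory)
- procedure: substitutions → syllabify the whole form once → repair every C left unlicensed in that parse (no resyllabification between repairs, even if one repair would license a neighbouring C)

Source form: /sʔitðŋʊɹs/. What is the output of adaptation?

Substitution: /s/ → /k/, giving /kʔitðŋʊɹk/.
The consonants /k/, /ð/, /k/ cannot be parsed into a legal (C)V(C) syllable (at most one coda consonant is licensed; onsets are limited to one consonant).
Each unlicensed consonant becomes the onset of a new syllable: /k/ → /ki/, /ð/ → /ðʊ/, /k/ → /kʊ/.

kiʔitðʊŋʊɹkʊ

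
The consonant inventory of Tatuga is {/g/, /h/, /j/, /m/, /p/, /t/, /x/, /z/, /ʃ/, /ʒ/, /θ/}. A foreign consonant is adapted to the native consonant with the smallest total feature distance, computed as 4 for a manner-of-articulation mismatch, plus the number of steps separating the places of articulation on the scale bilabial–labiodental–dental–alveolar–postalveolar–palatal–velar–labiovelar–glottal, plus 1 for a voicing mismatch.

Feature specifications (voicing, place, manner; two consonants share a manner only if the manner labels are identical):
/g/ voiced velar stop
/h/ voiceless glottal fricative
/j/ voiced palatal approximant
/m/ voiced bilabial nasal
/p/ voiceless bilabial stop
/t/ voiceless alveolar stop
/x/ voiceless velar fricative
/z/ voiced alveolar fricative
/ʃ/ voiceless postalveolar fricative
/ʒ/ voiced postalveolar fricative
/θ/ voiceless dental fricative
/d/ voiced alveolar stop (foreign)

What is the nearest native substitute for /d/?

t

/t/ is closest: same manner (stop), place distance 0 (alveolar→alveolar), voicing differs (+1); total 1. Next closest is /g/ at distance 3.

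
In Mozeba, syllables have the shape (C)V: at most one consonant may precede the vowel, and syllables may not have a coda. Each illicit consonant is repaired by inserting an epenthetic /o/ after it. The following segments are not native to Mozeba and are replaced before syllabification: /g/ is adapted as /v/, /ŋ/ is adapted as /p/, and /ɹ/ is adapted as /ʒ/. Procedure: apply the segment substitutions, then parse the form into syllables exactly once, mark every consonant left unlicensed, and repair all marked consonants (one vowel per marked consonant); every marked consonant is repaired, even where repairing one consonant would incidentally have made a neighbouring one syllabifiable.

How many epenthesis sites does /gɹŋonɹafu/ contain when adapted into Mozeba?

After substitution the input is /vʒponʒafu/.
The unsyllabifiable consonants are /v/, /ʒ/, /n/; each receives one epenthetic vowel.

3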